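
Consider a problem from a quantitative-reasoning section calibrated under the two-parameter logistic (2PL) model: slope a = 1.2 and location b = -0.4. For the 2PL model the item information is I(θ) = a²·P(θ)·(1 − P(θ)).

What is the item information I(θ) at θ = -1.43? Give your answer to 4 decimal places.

P = 1/(1+e^{1.2360}) = 0.2251
P(1−P) = 0.2251 × 0.7749 = 0.1744
I = a² × P(1−P) = 1.2² × 0.1744 = 0.25121

0.2512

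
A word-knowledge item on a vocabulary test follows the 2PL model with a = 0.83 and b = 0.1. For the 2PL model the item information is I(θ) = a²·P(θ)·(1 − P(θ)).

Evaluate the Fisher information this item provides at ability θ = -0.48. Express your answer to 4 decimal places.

P = 1/(1+e^{0.4814}) = 0.3819
P(1−P) = 0.3819 × 0.6181 = 0.2361
I = a² × P(1−P) = 0.83² × 0.2361 = 0.16262

0.1626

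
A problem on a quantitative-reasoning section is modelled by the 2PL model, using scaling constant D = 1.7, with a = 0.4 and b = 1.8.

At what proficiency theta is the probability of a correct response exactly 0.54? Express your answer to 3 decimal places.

2.036

P(theta) = 1 / (1 + exp(−D·a(theta − b)))
logit = ln(0.5400/0.4600) = 0.1603
theta = b + logit/(1.7·a) = 1.8 + 0.1603/0.6800 = 2.0358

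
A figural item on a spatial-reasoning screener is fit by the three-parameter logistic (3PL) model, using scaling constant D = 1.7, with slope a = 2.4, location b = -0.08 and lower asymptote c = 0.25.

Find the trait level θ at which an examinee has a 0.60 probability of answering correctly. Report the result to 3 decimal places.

-0.113

P(θ) = c + (1 − c) · 1 / (1 + exp(−D·a(θ − b)))
Remove guessing floor: (0.60 − 0.25)/(1 − 0.25) = 0.4667
logit = ln(0.4667/0.5333) = -0.1335
θ = b + logit/(1.7·a) = -0.08 + (-0.1335)/4.0800 = -0.1127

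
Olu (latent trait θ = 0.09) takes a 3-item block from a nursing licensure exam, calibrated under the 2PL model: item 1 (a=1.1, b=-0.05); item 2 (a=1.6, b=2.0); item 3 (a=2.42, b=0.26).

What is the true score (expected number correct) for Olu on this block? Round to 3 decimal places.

P(θ) = 1 / (1 + exp(−a(θ − b)))
P_1 = 1/(1+e^{-0.1540}) = 0.5384
P_2 = 1/(1+e^{3.0560}) = 0.0450
P_3 = 1/(1+e^{0.4114}) = 0.3986
E[score] = 0.5384 + 0.0450 + 0.3986 = 0.9820

0.982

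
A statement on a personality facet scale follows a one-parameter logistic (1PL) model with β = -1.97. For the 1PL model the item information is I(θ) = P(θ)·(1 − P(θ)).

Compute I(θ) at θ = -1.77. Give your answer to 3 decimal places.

P = 1/(1+e^{-0.2000}) = 0.5498
P(1−P) = 0.5498 × 0.4502 = 0.2475
I = P(1−P) = 0.24752

0.248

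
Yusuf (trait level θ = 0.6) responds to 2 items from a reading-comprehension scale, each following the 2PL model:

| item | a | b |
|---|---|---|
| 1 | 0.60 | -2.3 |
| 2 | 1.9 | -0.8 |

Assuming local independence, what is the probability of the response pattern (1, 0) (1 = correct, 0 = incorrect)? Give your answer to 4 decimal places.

P(θ) = 1 / (1 + exp(−a(θ − b)))
P_1 = 1/(1+e^{-1.7400}) = 0.8507
P_2 = 1/(1+e^{-2.6600}) = 0.9346
L = P_1 × (1−P_2) = 0.8507 × 0.0654 = 0.05561

0.0556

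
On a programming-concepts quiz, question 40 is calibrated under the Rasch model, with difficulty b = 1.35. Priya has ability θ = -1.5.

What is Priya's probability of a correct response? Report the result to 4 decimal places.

0.0547

P(θ) = 1 / (1 + exp(−(θ − b)))
Exponent: (-1.5 − 1.35) = -2.8500
1/(1 + e^{2.8500}) = 0.0547
P = 0.0547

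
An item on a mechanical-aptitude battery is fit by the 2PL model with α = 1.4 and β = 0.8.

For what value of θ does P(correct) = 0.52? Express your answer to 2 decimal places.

0.86

P(θ) = 1 / (1 + exp(−α(θ − β)))
logit = ln(0.5200/0.4800) = 0.0800
θ = β + logit/(α) = 0.8 + 0.0800/1.4000 = 0.8572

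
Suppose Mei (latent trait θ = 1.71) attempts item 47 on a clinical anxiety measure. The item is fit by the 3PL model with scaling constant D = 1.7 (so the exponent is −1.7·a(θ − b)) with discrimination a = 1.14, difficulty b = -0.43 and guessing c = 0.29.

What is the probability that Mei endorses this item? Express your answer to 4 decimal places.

P(θ) = c + (1 − c) · 1 / (1 + exp(−D·a(θ − b)))
Exponent: 1.7 × 1.14 × (1.71 − (-0.43)) = 4.1473
1/(1 + e^{-4.1473}) = 0.9844
P = 0.29 + 0.71 × 0.9844 = 0.9890

0.9890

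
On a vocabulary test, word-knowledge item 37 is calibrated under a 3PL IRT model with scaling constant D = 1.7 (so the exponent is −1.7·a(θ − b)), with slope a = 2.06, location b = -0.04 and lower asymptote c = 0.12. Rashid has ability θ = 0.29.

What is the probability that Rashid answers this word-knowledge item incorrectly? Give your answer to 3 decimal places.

0.211

P(θ) = c + (1 − c) · 1 / (1 + exp(−D·a(θ − b)))
Exponent: 1.7 × 2.06 × (0.29 − (-0.04)) = 1.1557
1/(1 + e^{-1.1557}) = 0.7605
P = 0.12 + 0.88 × 0.7605 = 0.7893
P(incorrect) = 1 − 0.7893 = 0.2107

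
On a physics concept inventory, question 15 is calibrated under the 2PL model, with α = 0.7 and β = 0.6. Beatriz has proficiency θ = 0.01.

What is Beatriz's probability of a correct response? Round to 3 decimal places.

0.398

P(θ) = 1 / (1 + exp(−α(θ − β)))
Exponent: 0.7 × (0.01 − 0.6) = -0.4130
1/(1 + e^{0.4130}) = 0.3982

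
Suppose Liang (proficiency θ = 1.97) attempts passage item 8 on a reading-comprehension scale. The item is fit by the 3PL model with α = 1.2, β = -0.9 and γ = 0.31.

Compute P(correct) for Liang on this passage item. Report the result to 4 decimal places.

P(θ) = γ + (1 − γ) · 1 / (1 + exp(−α(θ − β)))
Exponent: 1.2 × (1.97 − (-0.9)) = 3.4440
1/(1 + e^{-3.4440}) = 0.9691
P = 0.31 + 0.69 × 0.9691 = 0.9786

0.9786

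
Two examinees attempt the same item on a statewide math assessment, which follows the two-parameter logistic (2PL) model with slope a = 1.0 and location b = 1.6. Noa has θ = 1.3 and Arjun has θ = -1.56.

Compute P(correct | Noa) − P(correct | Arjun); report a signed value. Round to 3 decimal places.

0.385

P(θ) = 1 / (1 + exp(−a(θ − b)))
P(Noa) = 0.4256  [exponent -0.3000]
P(Arjun) = 0.0407  [exponent -3.1600]
Difference = 0.4256 − 0.0407 = 0.3849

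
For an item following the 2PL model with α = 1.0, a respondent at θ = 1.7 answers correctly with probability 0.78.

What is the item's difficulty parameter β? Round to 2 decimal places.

0.43

P(θ) = 1 / (1 + exp(−α(θ − β)))
logit(0.78) = ln(0.78/0.22) = 1.2657
β = θ − logit/(α) = 1.7 − 1.2657/1.0000 = 0.4343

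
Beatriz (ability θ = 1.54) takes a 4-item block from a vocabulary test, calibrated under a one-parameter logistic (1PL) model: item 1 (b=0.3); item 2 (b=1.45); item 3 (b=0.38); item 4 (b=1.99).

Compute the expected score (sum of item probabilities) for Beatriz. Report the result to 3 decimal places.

P(θ) = 1 / (1 + exp(−(θ − b)))
P_1 = 1/(1+e^{-1.2400}) = 0.7756
P_2 = 1/(1+e^{-0.0900}) = 0.5225
P_3 = 1/(1+e^{-1.1600}) = 0.7613
P_4 = 1/(1+e^{0.4500}) = 0.3894
E[score] = 0.7756 + 0.5225 + 0.7613 + 0.3894 = 2.4487

2.449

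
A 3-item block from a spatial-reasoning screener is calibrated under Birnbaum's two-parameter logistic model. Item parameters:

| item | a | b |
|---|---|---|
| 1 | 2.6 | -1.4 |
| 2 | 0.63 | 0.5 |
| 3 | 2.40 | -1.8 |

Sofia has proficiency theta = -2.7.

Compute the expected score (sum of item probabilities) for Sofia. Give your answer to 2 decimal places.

0.25

P(theta) = 1 / (1 + exp(−a(theta − b)))
P_1 = 1/(1+e^{3.3800}) = 0.0329
P_2 = 1/(1+e^{2.0160}) = 0.1175
P_3 = 1/(1+e^{2.1600}) = 0.1034
E[score] = 0.0329 + 0.1175 + 0.1034 = 0.2539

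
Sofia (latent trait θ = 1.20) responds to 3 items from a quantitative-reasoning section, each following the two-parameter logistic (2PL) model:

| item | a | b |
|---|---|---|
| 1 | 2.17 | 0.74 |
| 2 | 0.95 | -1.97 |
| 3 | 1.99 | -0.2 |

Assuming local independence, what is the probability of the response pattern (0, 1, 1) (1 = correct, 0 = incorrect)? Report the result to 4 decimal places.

0.2418

P(θ) = 1 / (1 + exp(−a(θ − b)))
P_1 = 1/(1+e^{-0.9982}) = 0.7307
P_2 = 1/(1+e^{-3.0115}) = 0.9531
P_3 = 1/(1+e^{-2.7860}) = 0.9419
L = (1−P_1) × P_2 × P_3 = 0.2693 × 0.9531 × 0.9419 = 0.24175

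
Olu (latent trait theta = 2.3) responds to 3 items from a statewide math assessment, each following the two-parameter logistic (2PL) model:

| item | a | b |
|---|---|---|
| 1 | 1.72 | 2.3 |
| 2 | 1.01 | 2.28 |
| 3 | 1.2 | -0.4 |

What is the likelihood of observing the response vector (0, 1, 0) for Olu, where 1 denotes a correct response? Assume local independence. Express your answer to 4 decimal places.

P(theta) = 1 / (1 + exp(−a(theta − b)))
P_1 = 1/(1+e^{0.0000}) = 0.5000
P_2 = 1/(1+e^{-0.0202}) = 0.5050
P_3 = 1/(1+e^{-3.2400}) = 0.9623
L = (1−P_1) × P_2 × (1−P_3) = 0.5000 × 0.5050 × 0.0377 = 0.00952

0.0095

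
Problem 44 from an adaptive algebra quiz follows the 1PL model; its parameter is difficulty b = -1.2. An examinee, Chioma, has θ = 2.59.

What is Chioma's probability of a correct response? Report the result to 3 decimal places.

P(θ) = 1 / (1 + exp(−(θ − b)))
Exponent: (2.59 − (-1.2)) = 3.7900
1/(1 + e^{-3.7900}) = 0.9779
P = 0.9779

0.978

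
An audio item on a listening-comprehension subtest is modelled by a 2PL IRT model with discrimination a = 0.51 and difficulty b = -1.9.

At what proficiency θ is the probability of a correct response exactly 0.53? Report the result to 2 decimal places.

-1.66

P(θ) = 1 / (1 + exp(−a(θ − b)))
logit = ln(0.5300/0.4700) = 0.1201
θ = b + logit/(a) = -1.9 + 0.1201/0.5100 = -1.6644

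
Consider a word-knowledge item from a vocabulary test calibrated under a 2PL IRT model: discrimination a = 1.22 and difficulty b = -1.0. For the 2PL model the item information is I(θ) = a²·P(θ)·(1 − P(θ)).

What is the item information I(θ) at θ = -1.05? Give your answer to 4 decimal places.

0.3718

P = 1/(1+e^{0.0610}) = 0.4848
P(1−P) = 0.4848 × 0.5152 = 0.2498
I = a² × P(1−P) = 1.22² × 0.2498 = 0.37175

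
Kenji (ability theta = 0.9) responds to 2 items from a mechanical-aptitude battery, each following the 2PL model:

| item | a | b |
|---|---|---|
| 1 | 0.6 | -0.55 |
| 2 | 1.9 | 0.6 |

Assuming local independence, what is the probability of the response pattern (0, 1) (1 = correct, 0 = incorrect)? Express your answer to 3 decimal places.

0.189

P(theta) = 1 / (1 + exp(−a(theta − b)))
P_1 = 1/(1+e^{-0.8700}) = 0.7047
P_2 = 1/(1+e^{-0.5700}) = 0.6388
L = (1−P_1) × P_2 = 0.2953 × 0.6388 = 0.18860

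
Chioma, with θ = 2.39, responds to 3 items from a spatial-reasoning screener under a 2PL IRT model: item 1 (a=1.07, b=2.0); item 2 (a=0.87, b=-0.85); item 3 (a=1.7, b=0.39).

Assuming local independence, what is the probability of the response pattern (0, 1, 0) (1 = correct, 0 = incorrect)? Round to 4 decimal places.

0.0121

P(θ) = 1 / (1 + exp(−a(θ − b)))
P_1 = 1/(1+e^{-0.4173}) = 0.6028
P_2 = 1/(1+e^{-2.8188}) = 0.9437
P_3 = 1/(1+e^{-3.4000}) = 0.9677
L = (1−P_1) × P_2 × (1−P_3) = 0.3972 × 0.9437 × 0.0323 = 0.01210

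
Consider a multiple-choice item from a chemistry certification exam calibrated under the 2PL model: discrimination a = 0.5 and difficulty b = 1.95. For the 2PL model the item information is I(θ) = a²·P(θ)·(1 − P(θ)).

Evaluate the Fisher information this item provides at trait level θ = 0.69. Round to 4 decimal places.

0.0567

P = 1/(1+e^{0.6300}) = 0.3475
P(1−P) = 0.3475 × 0.6525 = 0.2267
I = a² × P(1−P) = 0.5² × 0.2267 = 0.05669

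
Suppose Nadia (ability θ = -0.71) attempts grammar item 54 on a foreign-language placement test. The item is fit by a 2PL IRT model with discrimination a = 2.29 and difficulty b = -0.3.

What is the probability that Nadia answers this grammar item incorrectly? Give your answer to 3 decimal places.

0.719

P(θ) = 1 / (1 + exp(−a(θ − b)))
Exponent: 2.29 × (-0.71 − (-0.3)) = -0.9389
1/(1 + e^{0.9389}) = 0.2811
P(incorrect) = 1 − 0.2811 = 0.7189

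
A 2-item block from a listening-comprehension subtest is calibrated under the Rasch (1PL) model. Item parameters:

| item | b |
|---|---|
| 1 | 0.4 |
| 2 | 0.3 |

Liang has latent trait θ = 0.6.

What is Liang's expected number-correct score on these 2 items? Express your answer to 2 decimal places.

1.12

P(θ) = 1 / (1 + exp(−(θ − b)))
P_1 = 1/(1+e^{-0.2000}) = 0.5498
P_2 = 1/(1+e^{-0.3000}) = 0.5744
E[score] = 0.5498 + 0.5744 = 1.1243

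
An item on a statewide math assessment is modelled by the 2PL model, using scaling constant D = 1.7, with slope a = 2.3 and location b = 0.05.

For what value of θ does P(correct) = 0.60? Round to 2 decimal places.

0.15

P(θ) = 1 / (1 + exp(−D·a(θ − b)))
logit = ln(0.6000/0.4000) = 0.4055
θ = b + logit/(1.7·a) = 0.05 + 0.4055/3.9100 = 0.1537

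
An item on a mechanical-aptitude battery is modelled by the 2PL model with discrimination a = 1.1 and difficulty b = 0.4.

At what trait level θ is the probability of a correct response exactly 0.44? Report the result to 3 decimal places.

0.181

P(θ) = 1 / (1 + exp(−a(θ − b)))
logit = ln(0.4400/0.5600) = -0.2412
θ = b + logit/(a) = 0.4 + (-0.2412)/1.1000 = 0.1808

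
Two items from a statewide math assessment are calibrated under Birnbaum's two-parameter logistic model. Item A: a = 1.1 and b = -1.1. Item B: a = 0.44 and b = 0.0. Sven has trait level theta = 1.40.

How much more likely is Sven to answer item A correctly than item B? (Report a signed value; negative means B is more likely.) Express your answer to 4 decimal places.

0.2906

P(theta) = 1 / (1 + exp(−a(theta − b)))
P_A = 0.9399
P_B = 0.6493
P_A − P_B = 0.2906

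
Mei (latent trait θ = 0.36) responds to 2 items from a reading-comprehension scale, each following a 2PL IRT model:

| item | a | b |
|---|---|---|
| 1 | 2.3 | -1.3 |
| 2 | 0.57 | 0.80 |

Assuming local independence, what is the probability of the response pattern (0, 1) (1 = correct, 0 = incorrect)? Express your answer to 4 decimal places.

P(θ) = 1 / (1 + exp(−a(θ − b)))
P_1 = 1/(1+e^{-3.8180}) = 0.9785
P_2 = 1/(1+e^{0.2508}) = 0.4376
L = (1−P_1) × P_2 = 0.0215 × 0.4376 = 0.00941

0.0094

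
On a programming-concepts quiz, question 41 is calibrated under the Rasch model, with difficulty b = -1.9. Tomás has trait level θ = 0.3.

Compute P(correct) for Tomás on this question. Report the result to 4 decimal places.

0.9002

P(θ) = 1 / (1 + exp(−(θ − b)))
Exponent: (0.3 − (-1.9)) = 2.2000
1/(1 + e^{-2.2000}) = 0.9002
P = 0.9002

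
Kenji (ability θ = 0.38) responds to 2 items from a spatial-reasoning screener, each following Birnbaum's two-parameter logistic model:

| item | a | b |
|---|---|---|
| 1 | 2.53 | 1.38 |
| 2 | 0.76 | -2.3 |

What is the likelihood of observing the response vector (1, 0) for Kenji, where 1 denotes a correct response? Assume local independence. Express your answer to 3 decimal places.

0.009

P(θ) = 1 / (1 + exp(−a(θ − b)))
P_1 = 1/(1+e^{2.5300}) = 0.0738
P_2 = 1/(1+e^{-2.0368}) = 0.8846
L = P_1 × (1−P_2) = 0.0738 × 0.1154 = 0.00851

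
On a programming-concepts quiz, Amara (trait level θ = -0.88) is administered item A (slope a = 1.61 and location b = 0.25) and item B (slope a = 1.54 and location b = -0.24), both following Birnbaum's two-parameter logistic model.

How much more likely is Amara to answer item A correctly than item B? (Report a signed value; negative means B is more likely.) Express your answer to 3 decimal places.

P(θ) = 1 / (1 + exp(−a(θ − b)))
P_A = 0.1395
P_B = 0.2718
P_A − P_B = -0.1323

-0.132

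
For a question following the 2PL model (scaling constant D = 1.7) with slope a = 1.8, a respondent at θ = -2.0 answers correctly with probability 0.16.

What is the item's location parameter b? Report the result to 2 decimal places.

-1.46

P(θ) = 1 / (1 + exp(−D·a(θ − b)))
logit(0.16) = ln(0.16/0.84) = -1.6582
b = θ − logit/(1.7·a) = -2.0 − (-1.6582)/3.0600 = -1.4581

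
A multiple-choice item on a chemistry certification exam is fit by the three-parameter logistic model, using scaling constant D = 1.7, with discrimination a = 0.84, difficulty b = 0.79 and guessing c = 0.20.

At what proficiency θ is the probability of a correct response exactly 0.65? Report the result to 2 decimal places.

P(θ) = c + (1 − c) · 1 / (1 + exp(−D·a(θ − b)))
Remove guessing floor: (0.65 − 0.20)/(1 − 0.20) = 0.5625
logit = ln(0.5625/0.4375) = 0.2513
θ = b + logit/(1.7·a) = 0.79 + 0.2513/1.4280 = 0.9660

0.97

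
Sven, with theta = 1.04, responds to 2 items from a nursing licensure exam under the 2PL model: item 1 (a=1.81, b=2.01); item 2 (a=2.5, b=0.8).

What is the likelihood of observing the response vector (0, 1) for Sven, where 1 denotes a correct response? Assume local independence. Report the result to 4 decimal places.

0.5505

P(theta) = 1 / (1 + exp(−a(theta − b)))
P_1 = 1/(1+e^{1.7557}) = 0.1473
P_2 = 1/(1+e^{-0.6000}) = 0.6457
L = (1−P_1) × P_2 = 0.8527 × 0.6457 = 0.55053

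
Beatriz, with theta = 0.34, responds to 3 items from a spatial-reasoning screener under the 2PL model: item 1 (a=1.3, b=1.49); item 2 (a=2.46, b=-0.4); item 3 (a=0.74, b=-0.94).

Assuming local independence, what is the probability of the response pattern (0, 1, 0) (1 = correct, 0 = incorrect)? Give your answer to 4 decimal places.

0.1964

P(theta) = 1 / (1 + exp(−a(theta − b)))
P_1 = 1/(1+e^{1.4950}) = 0.1832
P_2 = 1/(1+e^{-1.8204}) = 0.8606
P_3 = 1/(1+e^{-0.9472}) = 0.7206
L = (1−P_1) × P_2 × (1−P_3) = 0.8168 × 0.8606 × 0.2794 = 0.19644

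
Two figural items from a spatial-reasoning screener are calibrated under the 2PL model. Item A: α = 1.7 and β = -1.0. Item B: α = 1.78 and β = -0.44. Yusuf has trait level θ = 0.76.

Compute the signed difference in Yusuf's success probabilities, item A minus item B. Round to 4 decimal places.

0.0579

P(θ) = 1 / (1 + exp(−α(θ − β)))
P_A = 0.9522
P_B = 0.8944
P_A − P_B = 0.0579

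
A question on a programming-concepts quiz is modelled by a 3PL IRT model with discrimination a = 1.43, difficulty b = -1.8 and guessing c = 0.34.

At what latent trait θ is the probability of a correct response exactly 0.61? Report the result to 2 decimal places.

P(θ) = c + (1 − c) · 1 / (1 + exp(−a(θ − b)))
Remove guessing floor: (0.61 − 0.34)/(1 − 0.34) = 0.4091
logit = ln(0.4091/0.5909) = -0.3677
θ = b + logit/(a) = -1.8 + (-0.3677)/1.4300 = -2.0572

-2.06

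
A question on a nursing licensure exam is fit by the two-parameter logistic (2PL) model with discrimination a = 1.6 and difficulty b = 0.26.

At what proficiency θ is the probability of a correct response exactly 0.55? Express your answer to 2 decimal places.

0.39

P(θ) = 1 / (1 + exp(−a(θ − b)))
logit = ln(0.5500/0.4500) = 0.2007
θ = b + logit/(a) = 0.26 + 0.2007/1.6000 = 0.3854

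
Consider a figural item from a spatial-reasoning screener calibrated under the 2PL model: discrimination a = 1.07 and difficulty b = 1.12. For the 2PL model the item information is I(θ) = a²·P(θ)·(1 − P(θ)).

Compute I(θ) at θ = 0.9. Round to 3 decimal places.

0.282

P = 1/(1+e^{0.2354}) = 0.4414
P(1−P) = 0.4414 × 0.5586 = 0.2466
I = a² × P(1−P) = 1.07² × 0.2466 = 0.28230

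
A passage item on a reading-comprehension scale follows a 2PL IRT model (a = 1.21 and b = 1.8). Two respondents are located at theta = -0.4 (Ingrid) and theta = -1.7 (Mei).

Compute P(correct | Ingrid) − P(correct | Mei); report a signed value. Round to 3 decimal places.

P(theta) = 1 / (1 + exp(−a(theta − b)))
P(Ingrid) = 0.0653  [exponent -2.6620]
P(Mei) = 0.0143  [exponent -4.2350]
Difference = 0.0653 − 0.0143 = 0.0510

0.051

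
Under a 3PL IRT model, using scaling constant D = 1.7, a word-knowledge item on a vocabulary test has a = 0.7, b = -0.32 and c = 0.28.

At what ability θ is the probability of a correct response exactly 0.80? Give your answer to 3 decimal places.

0.483

P(θ) = c + (1 − c) · 1 / (1 + exp(−D·a(θ − b)))
Remove guessing floor: (0.80 − 0.28)/(1 − 0.28) = 0.7222
logit = ln(0.7222/0.2778) = 0.9555
θ = b + logit/(1.7·a) = -0.32 + 0.9555/1.1900 = 0.4830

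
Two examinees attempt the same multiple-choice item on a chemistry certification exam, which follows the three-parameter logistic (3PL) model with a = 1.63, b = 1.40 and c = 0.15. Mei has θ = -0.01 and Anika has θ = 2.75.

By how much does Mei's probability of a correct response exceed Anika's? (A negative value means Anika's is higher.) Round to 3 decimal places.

-0.688

P(θ) = c + (1 − c) · 1 / (1 + exp(−a(θ − b)))
P(Mei) = 0.2276  [exponent -2.2983]
P(Anika) = 0.9153  [exponent 2.2005]
Difference = 0.2276 − 0.9153 = -0.6877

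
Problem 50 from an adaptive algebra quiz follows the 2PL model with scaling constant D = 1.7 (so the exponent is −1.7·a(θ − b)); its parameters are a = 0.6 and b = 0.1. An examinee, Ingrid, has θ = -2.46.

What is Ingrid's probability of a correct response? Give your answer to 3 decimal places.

0.068

P(θ) = 1 / (1 + exp(−D·a(θ − b)))
Exponent: 1.7 × 0.6 × (-2.46 − 0.1) = -2.6112
1/(1 + e^{2.6112}) = 0.0684
P = 0.0684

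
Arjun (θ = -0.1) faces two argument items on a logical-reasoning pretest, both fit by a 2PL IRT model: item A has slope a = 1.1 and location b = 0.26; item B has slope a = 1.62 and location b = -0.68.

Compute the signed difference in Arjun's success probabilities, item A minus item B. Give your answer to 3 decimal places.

P(θ) = 1 / (1 + exp(−a(θ − b)))
P_A = 0.4023
P_B = 0.7190
P_A − P_B = -0.3167

-0.317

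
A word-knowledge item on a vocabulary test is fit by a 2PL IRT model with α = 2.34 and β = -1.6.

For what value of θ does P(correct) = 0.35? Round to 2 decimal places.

P(θ) = 1 / (1 + exp(−α(θ − β)))
logit = ln(0.3500/0.6500) = -0.6190
θ = β + logit/(α) = -1.6 + (-0.6190)/2.3400 = -1.8645

-1.86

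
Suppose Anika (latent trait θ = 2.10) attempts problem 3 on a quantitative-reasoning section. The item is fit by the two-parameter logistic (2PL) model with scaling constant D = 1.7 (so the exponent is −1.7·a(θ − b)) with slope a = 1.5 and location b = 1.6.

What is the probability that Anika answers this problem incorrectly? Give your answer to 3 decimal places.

0.218

P(θ) = 1 / (1 + exp(−D·a(θ − b)))
Exponent: 1.7 × 1.5 × (2.10 − 1.6) = 1.2750
1/(1 + e^{-1.2750}) = 0.7816
P = 0.7816
P(incorrect) = 1 − 0.7816 = 0.2184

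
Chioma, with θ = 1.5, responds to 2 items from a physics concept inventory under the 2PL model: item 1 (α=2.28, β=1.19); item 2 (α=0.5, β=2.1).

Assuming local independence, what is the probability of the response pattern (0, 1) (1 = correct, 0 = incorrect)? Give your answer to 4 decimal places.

P(θ) = 1 / (1 + exp(−α(θ − β)))
P_1 = 1/(1+e^{-0.7068}) = 0.6697
P_2 = 1/(1+e^{0.3000}) = 0.4256
L = (1−P_1) × P_2 = 0.3303 × 0.4256 = 0.14056

0.1406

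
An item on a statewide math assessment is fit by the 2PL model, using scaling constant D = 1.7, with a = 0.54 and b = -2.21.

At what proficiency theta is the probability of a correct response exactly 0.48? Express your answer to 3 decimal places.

-2.297

P(theta) = 1 / (1 + exp(−D·a(theta − b)))
logit = ln(0.4800/0.5200) = -0.0800
theta = b + logit/(1.7·a) = -2.21 + (-0.0800)/0.9180 = -2.2972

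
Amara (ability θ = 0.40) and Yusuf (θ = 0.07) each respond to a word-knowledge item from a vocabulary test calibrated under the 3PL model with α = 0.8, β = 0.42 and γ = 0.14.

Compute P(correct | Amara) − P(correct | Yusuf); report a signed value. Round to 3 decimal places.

0.056

P(θ) = γ + (1 − γ) · 1 / (1 + exp(−α(θ − β)))
P(Amara) = 0.5666  [exponent -0.0160]
P(Yusuf) = 0.5102  [exponent -0.2800]
Difference = 0.5666 − 0.5102 = 0.0564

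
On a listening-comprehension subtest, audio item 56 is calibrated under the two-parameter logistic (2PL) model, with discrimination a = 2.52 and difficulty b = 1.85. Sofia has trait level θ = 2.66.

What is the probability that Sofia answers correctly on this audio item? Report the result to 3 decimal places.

0.885

P(θ) = 1 / (1 + exp(−a(θ − b)))
Exponent: 2.52 × (2.66 − 1.85) = 2.0412
1/(1 + e^{-2.0412}) = 0.8851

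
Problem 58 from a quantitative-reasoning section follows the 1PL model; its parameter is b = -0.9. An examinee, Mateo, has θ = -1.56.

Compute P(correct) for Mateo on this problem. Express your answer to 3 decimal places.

P(θ) = 1 / (1 + exp(−(θ − b)))
Exponent: (-1.56 − (-0.9)) = -0.6600
1/(1 + e^{0.6600}) = 0.3407
P = 0.3407

0.341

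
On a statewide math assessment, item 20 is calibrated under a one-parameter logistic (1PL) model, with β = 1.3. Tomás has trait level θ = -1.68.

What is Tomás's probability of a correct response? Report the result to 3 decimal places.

P(θ) = 1 / (1 + exp(−(θ − β)))
Exponent: (-1.68 − 1.3) = -2.9800
1/(1 + e^{2.9800}) = 0.0483
P = 0.0483

0.048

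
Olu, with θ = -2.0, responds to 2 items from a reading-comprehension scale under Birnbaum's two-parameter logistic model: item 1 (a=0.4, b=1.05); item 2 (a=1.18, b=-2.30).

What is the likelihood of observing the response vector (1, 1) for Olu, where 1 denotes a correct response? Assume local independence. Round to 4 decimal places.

P(θ) = 1 / (1 + exp(−a(θ − b)))
P_1 = 1/(1+e^{1.2200}) = 0.2279
P_2 = 1/(1+e^{-0.3540}) = 0.5876
L = P_1 × P_2 = 0.2279 × 0.5876 = 0.13393

0.1339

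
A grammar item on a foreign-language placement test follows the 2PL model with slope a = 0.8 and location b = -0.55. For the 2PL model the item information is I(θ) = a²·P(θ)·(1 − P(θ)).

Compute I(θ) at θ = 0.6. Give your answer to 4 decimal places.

0.1304

P = 1/(1+e^{-0.9200}) = 0.7150
P(1−P) = 0.7150 × 0.2850 = 0.2038
I = a² × P(1−P) = 0.8² × 0.2038 = 0.13040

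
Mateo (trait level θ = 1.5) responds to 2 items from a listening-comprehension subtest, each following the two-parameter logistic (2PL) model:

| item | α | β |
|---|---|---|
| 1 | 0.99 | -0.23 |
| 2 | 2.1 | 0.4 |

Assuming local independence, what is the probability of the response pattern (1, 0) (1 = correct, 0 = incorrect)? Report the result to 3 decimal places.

P(θ) = 1 / (1 + exp(−α(θ − β)))
P_1 = 1/(1+e^{-1.7127}) = 0.8472
P_2 = 1/(1+e^{-2.3100}) = 0.9097
L = P_1 × (1−P_2) = 0.8472 × 0.0903 = 0.07650

0.076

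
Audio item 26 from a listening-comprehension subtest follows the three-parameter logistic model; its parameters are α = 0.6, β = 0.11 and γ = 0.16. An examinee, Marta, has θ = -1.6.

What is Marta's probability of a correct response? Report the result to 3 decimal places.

P(θ) = γ + (1 − γ) · 1 / (1 + exp(−α(θ − β)))
Exponent: 0.6 × (-1.6 − 0.11) = -1.0260
1/(1 + e^{1.0260}) = 0.2639
P = 0.16 + 0.84 × 0.2639 = 0.3816

0.382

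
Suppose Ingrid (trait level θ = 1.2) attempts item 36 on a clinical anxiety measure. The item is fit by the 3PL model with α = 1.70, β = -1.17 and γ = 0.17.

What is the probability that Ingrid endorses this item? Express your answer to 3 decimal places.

P(θ) = γ + (1 − γ) · 1 / (1 + exp(−α(θ − β)))
Exponent: 1.70 × (1.2 − (-1.17)) = 4.0290
1/(1 + e^{-4.0290}) = 0.9825
P = 0.17 + 0.83 × 0.9825 = 0.9855

0.985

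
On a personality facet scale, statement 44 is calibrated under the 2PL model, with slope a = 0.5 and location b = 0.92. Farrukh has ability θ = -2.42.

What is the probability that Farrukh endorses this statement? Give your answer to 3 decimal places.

P(θ) = 1 / (1 + exp(−a(θ − b)))
Exponent: 0.5 × (-2.42 − 0.92) = -1.6700
1/(1 + e^{1.6700}) = 0.1584

0.158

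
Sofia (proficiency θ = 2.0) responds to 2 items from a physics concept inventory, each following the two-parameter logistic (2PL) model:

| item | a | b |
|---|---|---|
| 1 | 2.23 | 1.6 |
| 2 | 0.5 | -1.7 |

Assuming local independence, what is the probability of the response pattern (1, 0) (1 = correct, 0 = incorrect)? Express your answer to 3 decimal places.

P(θ) = 1 / (1 + exp(−a(θ − b)))
P_1 = 1/(1+e^{-0.8920}) = 0.7093
P_2 = 1/(1+e^{-1.8500}) = 0.8641
L = P_1 × (1−P_2) = 0.7093 × 0.1359 = 0.09638

0.096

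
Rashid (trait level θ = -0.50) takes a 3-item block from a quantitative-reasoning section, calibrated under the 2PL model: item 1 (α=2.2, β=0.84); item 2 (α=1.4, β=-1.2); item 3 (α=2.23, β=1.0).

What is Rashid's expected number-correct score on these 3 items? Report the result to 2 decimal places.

0.81

P(θ) = 1 / (1 + exp(−α(θ − β)))
P_1 = 1/(1+e^{2.9480}) = 0.0498
P_2 = 1/(1+e^{-0.9800}) = 0.7271
P_3 = 1/(1+e^{3.3450}) = 0.0341
E[score] = 0.0498 + 0.7271 + 0.0341 = 0.8110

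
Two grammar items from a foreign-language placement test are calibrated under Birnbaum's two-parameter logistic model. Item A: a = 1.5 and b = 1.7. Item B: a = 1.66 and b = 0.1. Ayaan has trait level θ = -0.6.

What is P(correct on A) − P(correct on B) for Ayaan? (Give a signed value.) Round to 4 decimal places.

-0.2075

P(θ) = 1 / (1 + exp(−a(θ − b)))
P_A = 0.0308
P_B = 0.2383
P_A − P_B = -0.2075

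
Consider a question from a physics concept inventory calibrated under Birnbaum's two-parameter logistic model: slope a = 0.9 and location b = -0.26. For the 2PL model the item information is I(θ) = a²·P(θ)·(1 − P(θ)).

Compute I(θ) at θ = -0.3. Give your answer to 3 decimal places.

0.202

P = 1/(1+e^{0.0360}) = 0.4910
P(1−P) = 0.4910 × 0.5090 = 0.2499
I = a² × P(1−P) = 0.9² × 0.2499 = 0.20243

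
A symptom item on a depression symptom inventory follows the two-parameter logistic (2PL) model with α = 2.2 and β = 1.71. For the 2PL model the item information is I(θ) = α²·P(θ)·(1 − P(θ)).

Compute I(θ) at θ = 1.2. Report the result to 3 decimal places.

0.897

P = 1/(1+e^{1.1220}) = 0.2456
P(1−P) = 0.2456 × 0.7544 = 0.1853
I = α² × P(1−P) = 2.2² × 0.1853 = 0.89686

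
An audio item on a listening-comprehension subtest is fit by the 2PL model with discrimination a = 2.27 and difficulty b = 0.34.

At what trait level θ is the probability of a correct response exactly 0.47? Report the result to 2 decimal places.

P(θ) = 1 / (1 + exp(−a(θ − b)))
logit = ln(0.4700/0.5300) = -0.1201
θ = b + logit/(a) = 0.34 + (-0.1201)/2.2700 = 0.2871

0.29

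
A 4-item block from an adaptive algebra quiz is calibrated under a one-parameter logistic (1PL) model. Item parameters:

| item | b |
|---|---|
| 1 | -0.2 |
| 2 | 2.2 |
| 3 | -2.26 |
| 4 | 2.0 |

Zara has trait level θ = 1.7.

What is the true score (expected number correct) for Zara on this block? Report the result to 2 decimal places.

P(θ) = 1 / (1 + exp(−(θ − b)))
P_1 = 1/(1+e^{-1.9000}) = 0.8699
P_2 = 1/(1+e^{0.5000}) = 0.3775
P_3 = 1/(1+e^{-3.9600}) = 0.9813
P_4 = 1/(1+e^{0.3000}) = 0.4256
E[score] = 0.8699 + 0.3775 + 0.9813 + 0.4256 = 2.6543

2.65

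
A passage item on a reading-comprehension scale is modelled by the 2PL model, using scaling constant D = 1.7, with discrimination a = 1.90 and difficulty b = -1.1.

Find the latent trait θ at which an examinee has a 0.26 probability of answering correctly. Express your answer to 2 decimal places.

-1.42

P(θ) = 1 / (1 + exp(−D·a(θ − b)))
logit = ln(0.2600/0.7400) = -1.0460
θ = b + logit/(1.7·a) = -1.1 + (-1.0460)/3.2300 = -1.4238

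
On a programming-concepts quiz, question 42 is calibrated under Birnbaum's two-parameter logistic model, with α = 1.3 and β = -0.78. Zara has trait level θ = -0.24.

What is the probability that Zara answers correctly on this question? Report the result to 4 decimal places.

P(θ) = 1 / (1 + exp(−α(θ − β)))
Exponent: 1.3 × (-0.24 − (-0.78)) = 0.7020
1/(1 + e^{-0.7020}) = 0.6686

0.6686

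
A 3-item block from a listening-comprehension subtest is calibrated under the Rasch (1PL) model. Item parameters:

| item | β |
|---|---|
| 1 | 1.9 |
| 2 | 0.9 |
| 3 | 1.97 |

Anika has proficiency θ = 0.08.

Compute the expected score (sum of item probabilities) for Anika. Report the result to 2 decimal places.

P(θ) = 1 / (1 + exp(−(θ − β)))
P_1 = 1/(1+e^{1.8200}) = 0.1394
P_2 = 1/(1+e^{0.8200}) = 0.3058
P_3 = 1/(1+e^{1.8900}) = 0.1312
E[score] = 0.1394 + 0.3058 + 0.1312 = 0.5764

0.58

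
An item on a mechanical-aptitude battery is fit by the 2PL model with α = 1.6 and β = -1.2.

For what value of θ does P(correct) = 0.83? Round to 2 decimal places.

P(θ) = 1 / (1 + exp(−α(θ − β)))
logit = ln(0.8300/0.1700) = 1.5856
θ = β + logit/(α) = -1.2 + 1.5856/1.6000 = -0.2090

-0.21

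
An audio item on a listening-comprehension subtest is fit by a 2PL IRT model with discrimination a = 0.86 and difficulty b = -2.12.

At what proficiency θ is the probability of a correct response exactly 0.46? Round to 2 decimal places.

-2.31

P(θ) = 1 / (1 + exp(−a(θ − b)))
logit = ln(0.4600/0.5400) = -0.1603
θ = b + logit/(a) = -2.12 + (-0.1603)/0.8600 = -2.3064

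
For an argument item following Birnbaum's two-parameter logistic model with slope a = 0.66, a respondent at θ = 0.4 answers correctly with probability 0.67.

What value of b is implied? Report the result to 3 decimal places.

-0.673

P(θ) = 1 / (1 + exp(−a(θ − b)))
logit(0.67) = ln(0.67/0.33) = 0.7082
b = θ − logit/(a) = 0.4 − 0.7082/0.6600 = -0.6730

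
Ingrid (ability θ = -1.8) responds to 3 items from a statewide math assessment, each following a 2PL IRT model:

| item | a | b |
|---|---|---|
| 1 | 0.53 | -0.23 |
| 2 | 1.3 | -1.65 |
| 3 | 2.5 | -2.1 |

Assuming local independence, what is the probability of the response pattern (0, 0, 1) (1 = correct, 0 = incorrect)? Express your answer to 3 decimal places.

P(θ) = 1 / (1 + exp(−a(θ − b)))
P_1 = 1/(1+e^{0.8321}) = 0.3032
P_2 = 1/(1+e^{0.1950}) = 0.4514
P_3 = 1/(1+e^{-0.7500}) = 0.6792
L = (1−P_1) × (1−P_2) × P_3 = 0.6968 × 0.5486 × 0.6792 = 0.25962

0.260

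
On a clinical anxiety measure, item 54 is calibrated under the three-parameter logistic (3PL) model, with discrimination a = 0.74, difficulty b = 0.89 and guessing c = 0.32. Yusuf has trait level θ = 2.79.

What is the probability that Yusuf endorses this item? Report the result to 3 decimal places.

0.866

P(θ) = c + (1 − c) · 1 / (1 + exp(−a(θ − b)))
Exponent: 0.74 × (2.79 − 0.89) = 1.4060
1/(1 + e^{-1.4060}) = 0.8031
P = 0.32 + 0.68 × 0.8031 = 0.8661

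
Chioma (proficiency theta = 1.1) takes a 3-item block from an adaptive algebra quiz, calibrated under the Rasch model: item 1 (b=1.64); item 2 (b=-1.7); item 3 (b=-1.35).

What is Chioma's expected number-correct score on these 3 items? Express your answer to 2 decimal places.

P(theta) = 1 / (1 + exp(−(theta − b)))
P_1 = 1/(1+e^{0.5400}) = 0.3682
P_2 = 1/(1+e^{-2.8000}) = 0.9427
P_3 = 1/(1+e^{-2.4500}) = 0.9206
E[score] = 0.3682 + 0.9427 + 0.9206 = 2.2314

2.23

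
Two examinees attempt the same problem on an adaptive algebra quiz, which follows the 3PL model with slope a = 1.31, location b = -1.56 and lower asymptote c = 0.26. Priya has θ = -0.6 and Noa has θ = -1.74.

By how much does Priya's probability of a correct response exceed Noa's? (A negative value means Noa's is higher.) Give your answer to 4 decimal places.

P(θ) = c + (1 − c) · 1 / (1 + exp(−a(θ − b)))
P(Priya) = 0.8362  [exponent 1.2576]
P(Noa) = 0.5866  [exponent -0.2358]
Difference = 0.8362 − 0.5866 = 0.2496

0.2496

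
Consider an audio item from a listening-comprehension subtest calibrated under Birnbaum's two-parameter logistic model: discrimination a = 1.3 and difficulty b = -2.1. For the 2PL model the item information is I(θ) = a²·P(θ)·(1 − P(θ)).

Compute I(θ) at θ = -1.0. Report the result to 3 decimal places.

0.263

P = 1/(1+e^{-1.4300}) = 0.8069
P(1−P) = 0.8069 × 0.1931 = 0.1558
I = a² × P(1−P) = 1.3² × 0.1558 = 0.26332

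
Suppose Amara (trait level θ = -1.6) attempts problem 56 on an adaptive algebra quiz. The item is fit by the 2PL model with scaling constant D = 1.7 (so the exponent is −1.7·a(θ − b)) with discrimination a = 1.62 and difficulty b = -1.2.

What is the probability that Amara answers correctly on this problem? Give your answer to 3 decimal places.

P(θ) = 1 / (1 + exp(−D·a(θ − b)))
Exponent: 1.7 × 1.62 × (-1.6 − (-1.2)) = -1.1016
1/(1 + e^{1.1016}) = 0.2494
P = 0.2494

0.249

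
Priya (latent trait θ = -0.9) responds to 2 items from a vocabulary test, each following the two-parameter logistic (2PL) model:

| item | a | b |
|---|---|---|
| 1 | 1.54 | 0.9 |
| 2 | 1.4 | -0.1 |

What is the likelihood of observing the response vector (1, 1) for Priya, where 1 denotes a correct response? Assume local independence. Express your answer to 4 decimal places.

P(θ) = 1 / (1 + exp(−a(θ − b)))
P_1 = 1/(1+e^{2.7720}) = 0.0589
P_2 = 1/(1+e^{1.1200}) = 0.2460
L = P_1 × P_2 = 0.0589 × 0.2460 = 0.01448

0.0145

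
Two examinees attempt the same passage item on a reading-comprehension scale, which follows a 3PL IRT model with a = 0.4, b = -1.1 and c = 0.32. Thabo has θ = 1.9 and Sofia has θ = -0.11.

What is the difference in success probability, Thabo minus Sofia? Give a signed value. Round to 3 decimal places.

0.116

P(θ) = c + (1 − c) · 1 / (1 + exp(−a(θ − b)))
P(Thabo) = 0.8426  [exponent 1.2000]
P(Sofia) = 0.7265  [exponent 0.3960]
Difference = 0.8426 − 0.7265 = 0.1161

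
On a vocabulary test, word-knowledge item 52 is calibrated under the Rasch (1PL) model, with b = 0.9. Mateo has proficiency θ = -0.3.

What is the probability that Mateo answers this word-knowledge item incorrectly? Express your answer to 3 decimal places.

0.769

P(θ) = 1 / (1 + exp(−(θ − b)))
Exponent: (-0.3 − 0.9) = -1.2000
1/(1 + e^{1.2000}) = 0.2315
P = 0.2315
P(incorrect) = 1 − 0.2315 = 0.7685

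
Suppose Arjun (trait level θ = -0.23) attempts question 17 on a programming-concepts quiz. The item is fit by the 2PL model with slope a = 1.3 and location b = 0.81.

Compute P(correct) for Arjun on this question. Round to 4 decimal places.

P(θ) = 1 / (1 + exp(−a(θ − b)))
Exponent: 1.3 × (-0.23 − 0.81) = -1.3520
1/(1 + e^{1.3520}) = 0.2055

0.2055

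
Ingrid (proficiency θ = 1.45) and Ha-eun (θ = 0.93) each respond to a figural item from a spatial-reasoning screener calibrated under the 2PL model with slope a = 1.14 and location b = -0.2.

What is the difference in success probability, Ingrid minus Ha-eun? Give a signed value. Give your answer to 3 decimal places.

P(θ) = 1 / (1 + exp(−a(θ − b)))
P(Ingrid) = 0.8677  [exponent 1.8810]
P(Ha-eun) = 0.7838  [exponent 1.2882]
Difference = 0.8677 − 0.7838 = 0.0839

0.084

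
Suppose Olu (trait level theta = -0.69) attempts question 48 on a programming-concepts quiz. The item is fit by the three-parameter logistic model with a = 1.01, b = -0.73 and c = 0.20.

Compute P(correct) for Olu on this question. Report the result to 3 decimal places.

P(theta) = c + (1 − c) · 1 / (1 + exp(−a(theta − b)))
Exponent: 1.01 × (-0.69 − (-0.73)) = 0.0404
1/(1 + e^{-0.0404}) = 0.5101
P = 0.20 + 0.80 × 0.5101 = 0.6081

0.608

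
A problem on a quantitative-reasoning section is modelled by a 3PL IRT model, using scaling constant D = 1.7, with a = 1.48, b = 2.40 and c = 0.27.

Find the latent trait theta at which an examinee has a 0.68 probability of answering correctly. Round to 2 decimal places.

2.50

P(theta) = c + (1 − c) · 1 / (1 + exp(−D·a(theta − b)))
Remove guessing floor: (0.68 − 0.27)/(1 − 0.27) = 0.5616
logit = ln(0.5616/0.4384) = 0.2478
theta = b + logit/(1.7·a) = 2.40 + 0.2478/2.5160 = 2.4985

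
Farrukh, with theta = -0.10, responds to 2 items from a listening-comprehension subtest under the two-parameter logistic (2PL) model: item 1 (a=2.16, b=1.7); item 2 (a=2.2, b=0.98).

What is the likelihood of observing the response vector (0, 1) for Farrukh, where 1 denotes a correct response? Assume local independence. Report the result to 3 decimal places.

0.083

P(theta) = 1 / (1 + exp(−a(theta − b)))
P_1 = 1/(1+e^{3.8880}) = 0.0201
P_2 = 1/(1+e^{2.3760}) = 0.0850
L = (1−P_1) × P_2 = 0.9799 × 0.0850 = 0.08331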